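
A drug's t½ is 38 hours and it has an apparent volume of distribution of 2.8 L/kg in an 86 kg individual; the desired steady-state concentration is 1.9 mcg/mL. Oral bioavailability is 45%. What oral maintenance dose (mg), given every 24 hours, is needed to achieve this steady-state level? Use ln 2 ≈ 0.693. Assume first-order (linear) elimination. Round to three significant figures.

445 mg

Total Vd = 2.8 × 86 = 240.8 L
k = 0.693/38 = 0.01824 h⁻¹, so CL = k·Vd = 0.01824 × 240.8 = 4.392 L/h
D = CL × Css × τ / F = 4.392 × 1.9 × 24 / 0.45 = 445.1 mg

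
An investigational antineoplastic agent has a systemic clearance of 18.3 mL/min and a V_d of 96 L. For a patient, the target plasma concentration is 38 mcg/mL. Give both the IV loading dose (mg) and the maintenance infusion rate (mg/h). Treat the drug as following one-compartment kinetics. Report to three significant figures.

Loading: fill Vd to C_target → 96.00 L × 38 mg/L = 3648 mg
Convert clearance: 18.3 mL/min × 60 min/h ÷ 1000 mL/L = 1.098 L/h
Maintenance: replace elimination → rate = CL × Css = 1.098 × 38 = 41.72 mg/h

(a) 3650 mg; (b) 41.7 mg/h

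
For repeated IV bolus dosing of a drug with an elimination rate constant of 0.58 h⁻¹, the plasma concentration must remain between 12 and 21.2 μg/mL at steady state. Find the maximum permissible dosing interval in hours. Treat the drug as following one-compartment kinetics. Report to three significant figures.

Between IV bolus doses, concentration decays as C = C₀·e^(−kτ), so C_peak/C_trough = e^(kτ).
τ_max = ln(C_peak/C_trough) / k = ln(21.2/12) / 0.5800 = 0.5691 / 0.5800 = 0.9812 h

0.981 h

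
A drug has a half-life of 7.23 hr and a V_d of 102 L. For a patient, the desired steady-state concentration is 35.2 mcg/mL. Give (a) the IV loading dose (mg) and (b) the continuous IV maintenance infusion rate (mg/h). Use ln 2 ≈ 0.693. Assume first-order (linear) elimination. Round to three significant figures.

LD = Vd × C = 102.0 × 35.2 = 3590 mg
CL = 0.693 × Vd / t½ = 0.693 × 102.0 / 7.23 = 9.777 L/h
Infusion rate = CL × Css = 9.777 × 35.2 = 344.2 mg/h

(a) 3590 mg; (b) 344 mg/h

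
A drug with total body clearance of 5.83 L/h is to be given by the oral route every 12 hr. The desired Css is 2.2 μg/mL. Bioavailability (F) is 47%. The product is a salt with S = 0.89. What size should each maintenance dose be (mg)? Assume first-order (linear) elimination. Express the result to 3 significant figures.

368 mg

D = CL × Css × τ / F / S = 5.830 × 2.2 × 12 / 0.47 / 0.89 = 367.9 mg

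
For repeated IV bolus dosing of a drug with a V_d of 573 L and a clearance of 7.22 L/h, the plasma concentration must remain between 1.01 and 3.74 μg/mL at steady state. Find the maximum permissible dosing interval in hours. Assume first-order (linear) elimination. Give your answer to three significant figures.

k = CL / Vd = 7.220 / 573.0 = 0.01260 h⁻¹
Between IV bolus doses, concentration decays as C = C₀·e^(−kτ), so C_peak/C_trough = e^(kτ).
τ_max = ln(C_peak/C_trough) / k = ln(3.74/1.01) / 0.01260 = 1.309 / 0.01260 = 103.9 h

104 h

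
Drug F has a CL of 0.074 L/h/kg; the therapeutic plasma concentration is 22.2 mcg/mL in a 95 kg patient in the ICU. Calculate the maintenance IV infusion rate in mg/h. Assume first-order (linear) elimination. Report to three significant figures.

156 mg/h

CL = 0.074 L/h/kg × 95 kg = 7.030 L/h
Rate = CL × Css = 7.030 × 22.2 = 156.1 mg/h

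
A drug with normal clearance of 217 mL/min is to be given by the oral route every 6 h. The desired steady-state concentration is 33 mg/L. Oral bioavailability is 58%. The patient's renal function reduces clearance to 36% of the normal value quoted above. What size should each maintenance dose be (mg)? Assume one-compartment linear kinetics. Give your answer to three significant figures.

CL = 217 mL/min × 60/1000 = 13.02 L/h
Patient clearance = 0.36 × 13.02 = 4.687 L/h
At steady state, dose per interval replaces the amount cleared in that interval: F·D/τ = CL·Css.
D = CL × Css × τ / F = 4.687 × 33 × 6 / 0.58 = 1600 mg

1600 mg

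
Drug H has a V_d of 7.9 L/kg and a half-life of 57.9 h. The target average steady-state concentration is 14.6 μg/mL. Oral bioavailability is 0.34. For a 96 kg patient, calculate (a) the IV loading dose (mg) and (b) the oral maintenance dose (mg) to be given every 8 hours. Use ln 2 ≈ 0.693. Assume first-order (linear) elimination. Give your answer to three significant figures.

(a) 11100 mg; (b) 3120 mg

Vd(total) = 96 kg × 7.9 L/kg = 758.4 L
LD = Vd × C = 758.4 × 14.6 = 11070 mg
CL = 0.693 × Vd / t½ = 0.693 × 758.4 / 57.9 = 9.077 L/h
D = CL × Css × τ / F = 9.077 × 14.6 × 8 / 0.34 = 3118 mg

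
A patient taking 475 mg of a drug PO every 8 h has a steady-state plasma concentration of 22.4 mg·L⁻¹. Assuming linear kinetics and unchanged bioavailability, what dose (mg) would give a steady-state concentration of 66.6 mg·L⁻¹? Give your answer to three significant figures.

For first-order elimination, Css ∝ F·D/(CL·τ); F and CL are unchanged, so Css ∝ D/τ.
D₂ = D₁ × (Css,target / Css,current) = 475 × 66.6/22.4 = 1412 mg

1410 mg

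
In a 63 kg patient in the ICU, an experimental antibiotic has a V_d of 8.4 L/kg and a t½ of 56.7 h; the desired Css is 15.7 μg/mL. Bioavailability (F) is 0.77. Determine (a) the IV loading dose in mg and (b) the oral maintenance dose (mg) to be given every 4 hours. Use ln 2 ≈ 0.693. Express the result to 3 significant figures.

(a) 8310 mg; (b) 528 mg

Vd(total) = 63 kg × 8.4 L/kg = 529.2 L
LD = Vd × C = 529.2 × 15.7 = 8308 mg
CL = 0.693 × Vd / t½ = 0.693 × 529.2 / 56.7 = 6.468 L/h
D = CL × Css × τ / F = 6.468 × 15.7 × 4 / 0.77 = 527.5 mg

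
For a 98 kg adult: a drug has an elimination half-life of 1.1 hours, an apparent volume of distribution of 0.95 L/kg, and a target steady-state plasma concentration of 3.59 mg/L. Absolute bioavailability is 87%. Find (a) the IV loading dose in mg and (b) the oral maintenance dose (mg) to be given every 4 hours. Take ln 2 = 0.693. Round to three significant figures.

Vd = 0.95 L/kg × 98 kg = 93.10 L
LD = Vd × C = 93.10 × 3.59 = 334.2 mg
CL = 0.693 × Vd / t½ = 0.693 × 93.10 / 1.1 = 58.65 L/h
D = CL × Css × τ / F = 58.65 × 3.59 × 4 / 0.87 = 968.1 mg

(a) 334 mg; (b) 968 mg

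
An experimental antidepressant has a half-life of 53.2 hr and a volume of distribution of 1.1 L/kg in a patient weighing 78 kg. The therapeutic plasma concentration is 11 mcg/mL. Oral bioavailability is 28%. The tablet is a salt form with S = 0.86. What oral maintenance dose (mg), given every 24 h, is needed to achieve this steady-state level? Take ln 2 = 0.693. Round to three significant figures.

Vd(total) = 78 kg × 1.1 L/kg = 85.80 L
k = 0.693/53.2 = 0.01303 h⁻¹, so CL = k·Vd = 0.01303 × 85.80 = 1.118 L/h
D = CL × Css × τ / F / S = 1.118 × 11 × 24 / 0.28 / 0.86 = 1226 mg

1230 mg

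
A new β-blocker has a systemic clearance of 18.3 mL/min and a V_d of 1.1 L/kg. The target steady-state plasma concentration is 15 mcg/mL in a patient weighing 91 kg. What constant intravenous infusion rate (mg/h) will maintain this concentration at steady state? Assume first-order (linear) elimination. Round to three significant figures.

16.5 mg/h

Convert clearance: 18.3 mL/min × 60 min/h ÷ 1000 mL/L = 1.098 L/h
Maintenance depends on clearance, not Vd — rate in must match rate out.
Rate = CL × Css = 1.098 × 15 = 16.47 mg/h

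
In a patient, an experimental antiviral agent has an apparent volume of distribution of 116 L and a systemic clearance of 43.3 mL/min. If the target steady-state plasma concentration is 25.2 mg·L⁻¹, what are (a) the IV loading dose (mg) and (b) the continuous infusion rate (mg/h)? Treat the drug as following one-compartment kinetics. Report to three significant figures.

(a) 2920 mg; (b) 65.5 mg/h

Loading: fill Vd to C_target → 116.0 L × 25.2 mg/L = 2923 mg
CL = 43.3 mL/min × 60/1000 = 2.598 L/h
Maintenance infusion rate = CL × Css = 2.598 × 25.2 = 65.47 mg/h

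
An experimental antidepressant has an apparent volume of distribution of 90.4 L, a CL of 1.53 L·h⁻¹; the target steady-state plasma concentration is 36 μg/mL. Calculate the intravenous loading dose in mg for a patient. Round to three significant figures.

3250 mg

LD = Vd × C = 90.40 × 36.00 = 3254 mg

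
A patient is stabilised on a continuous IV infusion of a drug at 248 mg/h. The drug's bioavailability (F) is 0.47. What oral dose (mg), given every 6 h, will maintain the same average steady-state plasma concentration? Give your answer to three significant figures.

3170 mg

To maintain the same Css, the systemic dosing rate must be unchanged: F·D/τ = infusion rate.
D = rate × τ / F = 248 × 6 / 0.47 = 3166 mg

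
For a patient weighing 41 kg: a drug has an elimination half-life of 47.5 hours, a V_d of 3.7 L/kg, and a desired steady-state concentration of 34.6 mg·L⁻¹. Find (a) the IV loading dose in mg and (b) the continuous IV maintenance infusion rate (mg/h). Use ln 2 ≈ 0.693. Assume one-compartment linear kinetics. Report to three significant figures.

(a) 5250 mg; (b) 76.6 mg/h

Vd = 3.7 L/kg × 41 kg = 151.7 L
LD = Vd × C = 151.7 × 34.6 = 5249 mg
CL = 0.693 × Vd / t½ = 0.693 × 151.7 / 47.5 = 2.213 L/h
Infusion rate = CL × Css = 2.213 × 34.6 = 76.57 mg/h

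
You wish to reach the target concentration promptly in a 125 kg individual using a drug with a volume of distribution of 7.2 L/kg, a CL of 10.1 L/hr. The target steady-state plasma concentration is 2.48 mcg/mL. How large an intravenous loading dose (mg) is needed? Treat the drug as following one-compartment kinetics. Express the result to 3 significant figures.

Vd(total) = 125 kg × 7.2 L/kg = 900.0 L
LD = Vd × C = 900.0 × 2.480 = 2232 mg

2230 mg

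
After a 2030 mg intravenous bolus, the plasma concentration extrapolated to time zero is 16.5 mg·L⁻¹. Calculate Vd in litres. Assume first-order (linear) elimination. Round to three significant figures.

Immediately after an IV bolus, C₀ = Dose / Vd, so Vd = Dose / C₀.
Vd = 2030 / 16.5 = 123.0 L

123 L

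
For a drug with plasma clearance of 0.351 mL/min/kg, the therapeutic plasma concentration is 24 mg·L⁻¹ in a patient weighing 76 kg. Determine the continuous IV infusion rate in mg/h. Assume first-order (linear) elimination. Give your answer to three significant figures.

38.4 mg/h

CL = 0.351 mL/min/kg × 76 kg = 26.68 mL/min = 26.68 × 60/1000 = 1.601 L/h
R₀ = 1.601 × 24 = 38.42 mg/h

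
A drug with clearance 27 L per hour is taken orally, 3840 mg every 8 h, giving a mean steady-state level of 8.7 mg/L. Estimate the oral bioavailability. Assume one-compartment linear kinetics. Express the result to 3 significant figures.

F·D/τ = CL·Css at steady state → F = CL·Css·τ / D.
F = 27 × 8.7 × 8 / 3840 = 0.489

0.489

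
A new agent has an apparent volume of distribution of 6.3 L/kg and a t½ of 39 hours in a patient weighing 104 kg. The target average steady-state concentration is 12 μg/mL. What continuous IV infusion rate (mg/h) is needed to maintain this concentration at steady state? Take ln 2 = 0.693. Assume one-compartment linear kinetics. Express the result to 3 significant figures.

Vd = 6.3 L/kg × 104 kg = 655.2 L
k = 0.693/39 = 0.01777 h⁻¹, so CL = k·Vd = 0.01777 × 655.2 = 11.64 L/h
Infusion rate = CL × Css = 11.64 × 12 = 139.7 mg/h

140 mg/h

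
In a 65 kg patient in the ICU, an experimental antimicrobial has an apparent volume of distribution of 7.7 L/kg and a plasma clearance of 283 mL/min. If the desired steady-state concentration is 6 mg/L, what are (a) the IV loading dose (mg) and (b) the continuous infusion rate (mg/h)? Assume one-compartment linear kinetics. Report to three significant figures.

(a) 3000 mg; (b) 102 mg/h

Vd = 7.7 L/kg × 65 kg = 500.5 L
Loading dose = Vd × C = 500.5 × 6 = 3003 mg
CL = 283 mL/min × 60/1000 = 16.98 L/h
Maintenance infusion rate = CL × Css = 16.98 × 6 = 101.9 mg/h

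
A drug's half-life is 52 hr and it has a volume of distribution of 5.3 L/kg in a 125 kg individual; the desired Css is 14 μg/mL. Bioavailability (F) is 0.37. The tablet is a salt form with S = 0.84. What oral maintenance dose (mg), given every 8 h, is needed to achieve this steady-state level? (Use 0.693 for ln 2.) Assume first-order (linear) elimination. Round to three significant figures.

3180 mg

Vd(total) = 125 kg × 5.3 L/kg = 662.5 L
k = 0.693/52 = 0.01333 h⁻¹, so CL = k·Vd = 0.01333 × 662.5 = 8.831 L/h
D = CL × Css × τ / F / S = 8.831 × 14 × 8 / 0.37 / 0.84 = 3182 mg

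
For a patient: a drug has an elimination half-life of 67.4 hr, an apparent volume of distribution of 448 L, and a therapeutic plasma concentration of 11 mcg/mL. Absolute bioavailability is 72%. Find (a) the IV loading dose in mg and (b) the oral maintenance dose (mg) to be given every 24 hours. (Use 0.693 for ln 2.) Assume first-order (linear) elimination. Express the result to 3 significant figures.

(a) 4930 mg; (b) 1690 mg

LD = Vd × C = 448.0 × 11 = 4928 mg
CL = 0.693 × Vd / t½ = 0.693 × 448.0 / 67.4 = 4.606 L/h
D = CL × Css × τ / F = 4.606 × 11 × 24 / 0.72 = 1689 mg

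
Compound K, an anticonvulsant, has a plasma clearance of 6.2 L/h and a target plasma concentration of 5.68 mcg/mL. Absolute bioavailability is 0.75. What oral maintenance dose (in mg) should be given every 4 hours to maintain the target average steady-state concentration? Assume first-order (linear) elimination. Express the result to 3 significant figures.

188 mg

D = CL × Css × τ / F = 6.200 × 5.68 × 4 / 0.75 = 187.8 mg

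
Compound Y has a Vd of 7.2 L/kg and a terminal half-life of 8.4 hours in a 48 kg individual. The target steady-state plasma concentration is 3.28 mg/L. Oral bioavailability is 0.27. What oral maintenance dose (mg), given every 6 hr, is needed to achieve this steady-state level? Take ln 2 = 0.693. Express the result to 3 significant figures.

2080 mg

Total Vd = 7.2 × 48 = 345.6 L
CL = 0.693 × Vd / t½ = 0.693 × 345.6 / 8.4 = 28.51 L/h
D = CL × Css × τ / F = 28.51 × 3.28 × 6 / 0.27 = 2078 mg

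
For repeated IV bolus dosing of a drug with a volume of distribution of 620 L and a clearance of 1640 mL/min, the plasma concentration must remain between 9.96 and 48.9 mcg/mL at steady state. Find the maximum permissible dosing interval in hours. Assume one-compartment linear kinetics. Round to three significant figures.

10.0 h

CL = 1640 mL/min × 60/1000 = 98.40 L/h
k = CL / Vd = 98.40 / 620.0 = 0.1587 h⁻¹
Between IV bolus doses, concentration decays as C = C₀·e^(−kτ), so C_peak/C_trough = e^(kτ).
τ_max = ln(C_peak/C_trough) / k = ln(48.9/9.96) / 0.1587 = 1.591 / 0.1587 = 10.03 h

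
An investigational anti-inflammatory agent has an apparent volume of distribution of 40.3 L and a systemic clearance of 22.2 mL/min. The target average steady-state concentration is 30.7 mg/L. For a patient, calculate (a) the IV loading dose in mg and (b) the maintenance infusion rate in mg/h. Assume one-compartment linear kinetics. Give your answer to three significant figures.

Loading: fill Vd to C_target → 40.30 L × 30.7 mg/L = 1237 mg
Convert clearance: 22.2 mL/min × 60 min/h ÷ 1000 mL/L = 1.332 L/h
Maintenance: replace elimination → rate = CL × Css = 1.332 × 30.7 = 40.89 mg/h

(a) 1240 mg; (b) 40.9 mg/h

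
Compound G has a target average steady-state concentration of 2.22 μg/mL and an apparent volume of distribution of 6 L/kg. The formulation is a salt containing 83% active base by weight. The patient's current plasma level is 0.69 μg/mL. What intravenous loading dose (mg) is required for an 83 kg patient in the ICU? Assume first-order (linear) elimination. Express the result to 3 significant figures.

918 mg

Total Vd = 6 × 83 = 498.0 L
The loading dose fills Vd to the target concentration.
Concentration deficit ΔC = 2.22 − 0.69 = 1.530 mg/L
LD = Vd × ΔC / S = 498.0 × 1.530 / 0.83 = 918.0 mg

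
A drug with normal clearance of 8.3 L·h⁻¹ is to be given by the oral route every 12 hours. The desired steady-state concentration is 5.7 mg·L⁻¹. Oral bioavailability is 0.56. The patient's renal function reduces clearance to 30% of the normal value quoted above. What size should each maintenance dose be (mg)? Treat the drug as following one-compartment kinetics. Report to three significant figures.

304 mg

Patient clearance = 0.3 × 8.300 = 2.490 L/h
D = CL × Css × τ / F = 2.490 × 5.7 × 12 / 0.56 = 304.1 mg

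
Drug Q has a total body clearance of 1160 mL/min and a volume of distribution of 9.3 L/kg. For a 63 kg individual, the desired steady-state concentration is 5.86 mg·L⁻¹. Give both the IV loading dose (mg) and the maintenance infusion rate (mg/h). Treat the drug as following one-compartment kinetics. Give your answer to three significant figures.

(a) 3430 mg; (b) 408 mg/h

Vd = 9.3 L/kg × 63 kg = 585.9 L
Loading dose = Vd × C = 585.9 × 5.86 = 3433 mg
CL = 1160 mL/min = 1160 × 0.06 = 69.60 L/h
Maintenance: replace elimination → rate = CL × Css = 69.60 × 5.86 = 407.9 mg/h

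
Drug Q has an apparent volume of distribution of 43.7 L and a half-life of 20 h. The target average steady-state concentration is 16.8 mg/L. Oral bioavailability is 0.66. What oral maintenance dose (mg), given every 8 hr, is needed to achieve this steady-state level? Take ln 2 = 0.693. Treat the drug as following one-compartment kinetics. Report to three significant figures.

CL = 0.693 × Vd / t½ = 0.693 × 43.70 / 20 = 1.514 L/h
D = CL × Css × τ / F = 1.514 × 16.8 × 8 / 0.66 = 308.3 mg

308 mg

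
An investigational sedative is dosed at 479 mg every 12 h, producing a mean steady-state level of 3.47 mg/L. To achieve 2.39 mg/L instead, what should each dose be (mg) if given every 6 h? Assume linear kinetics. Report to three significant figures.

For first-order elimination, Css ∝ F·D/(CL·τ); F and CL are unchanged, so Css ∝ D/τ.
D₂ = D₁ × (Css,target / Css,current) × (τ₂/τ₁) = 479 × (2.39/3.47) × (6/12) = 165.0 mg

165 mg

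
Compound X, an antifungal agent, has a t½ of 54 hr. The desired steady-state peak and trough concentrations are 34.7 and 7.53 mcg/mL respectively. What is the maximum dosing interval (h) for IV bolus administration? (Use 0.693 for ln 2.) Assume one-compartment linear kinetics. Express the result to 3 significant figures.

119 h

k = 0.693 / t½ = 0.693 / 54 = 0.01283 h⁻¹
Between IV bolus doses, concentration decays as C = C₀·e^(−kτ), so C_peak/C_trough = e^(kτ).
τ_max = ln(C_peak/C_trough) / k = ln(34.7/7.53) / 0.01283 = 1.528 / 0.01283 = 119.1 h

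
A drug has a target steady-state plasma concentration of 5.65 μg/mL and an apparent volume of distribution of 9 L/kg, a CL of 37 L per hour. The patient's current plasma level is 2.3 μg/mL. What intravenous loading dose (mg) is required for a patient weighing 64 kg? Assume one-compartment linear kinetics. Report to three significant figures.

1930 mg

Total Vd = 9 × 64 = 576.0 L
Concentration deficit ΔC = 5.65 − 2.3 = 3.350 mg/L
LD = Vd × ΔC = 576.0 × 3.350 = 1930 mg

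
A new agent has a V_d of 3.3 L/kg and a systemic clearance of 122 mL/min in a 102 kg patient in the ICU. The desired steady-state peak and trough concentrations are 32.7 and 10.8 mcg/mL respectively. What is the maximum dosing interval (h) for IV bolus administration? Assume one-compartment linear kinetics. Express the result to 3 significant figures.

Vd = 3.3 L/kg × 102 kg = 336.6 L
Convert clearance: 122 mL/min × 60 min/h ÷ 1000 mL/L = 7.320 L/h
k = CL / Vd = 7.320 / 336.6 = 0.02175 h⁻¹
Between IV bolus doses, concentration decays as C = C₀·e^(−kτ), so C_peak/C_trough = e^(kτ).
τ_max = ln(C_peak/C_trough) / k = ln(32.7/10.8) / 0.02175 = 1.108 / 0.02175 = 50.94 h

50.9 h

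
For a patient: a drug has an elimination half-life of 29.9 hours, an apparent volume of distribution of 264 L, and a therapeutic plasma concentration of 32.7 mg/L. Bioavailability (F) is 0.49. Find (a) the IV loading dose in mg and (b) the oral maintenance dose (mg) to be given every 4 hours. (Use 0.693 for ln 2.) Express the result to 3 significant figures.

LD = Vd × C = 264.0 × 32.7 = 8633 mg
CL = 0.693 × Vd / t½ = 0.693 × 264.0 / 29.9 = 6.119 L/h
D = CL × Css × τ / F = 6.119 × 32.7 × 4 / 0.49 = 1633 mg

(a) 8630 mg; (b) 1630 mg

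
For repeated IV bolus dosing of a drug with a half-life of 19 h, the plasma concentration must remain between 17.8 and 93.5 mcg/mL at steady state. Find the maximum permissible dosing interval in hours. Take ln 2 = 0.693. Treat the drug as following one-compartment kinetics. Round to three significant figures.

45.5 h

k = 0.693 / t½ = 0.693 / 19 = 0.03647 h⁻¹
Between IV bolus doses, concentration decays as C = C₀·e^(−kτ), so C_peak/C_trough = e^(kτ).
τ_max = ln(C_peak/C_trough) / k = ln(93.5/17.8) / 0.03647 = 1.659 / 0.03647 = 45.49 h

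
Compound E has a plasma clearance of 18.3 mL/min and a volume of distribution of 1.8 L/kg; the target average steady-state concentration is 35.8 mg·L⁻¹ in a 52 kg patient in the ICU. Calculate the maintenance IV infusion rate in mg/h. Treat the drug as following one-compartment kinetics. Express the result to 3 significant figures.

CL = 18.3 mL/min = 18.3 × 0.06 = 1.098 L/h
At steady state, infusion rate equals elimination rate: rate in = CL × Css.
Infusion rate = CL · Css = 1.098 L/h × 35.8 mg/L = 39.31 mg/h

39.3 mg/h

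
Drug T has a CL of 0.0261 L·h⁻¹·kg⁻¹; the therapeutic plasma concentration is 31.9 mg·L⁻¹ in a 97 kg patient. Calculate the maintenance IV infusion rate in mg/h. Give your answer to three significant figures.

80.8 mg/h

CL = 0.0261 L·h⁻¹·kg⁻¹ × 97 kg = 2.532 L/h
Rate = CL × Css = 2.532 × 31.9 = 80.77 mg/h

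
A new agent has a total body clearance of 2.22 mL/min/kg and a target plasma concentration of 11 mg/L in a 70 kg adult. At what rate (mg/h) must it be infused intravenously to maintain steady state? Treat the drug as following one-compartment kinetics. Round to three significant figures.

CL = 2.22 mL/min/kg × 70 kg = 155.4 mL/min = 155.4 × 60/1000 = 9.324 L/h
R₀ = 9.324 × 11 = 102.6 mg/h

103 mg/h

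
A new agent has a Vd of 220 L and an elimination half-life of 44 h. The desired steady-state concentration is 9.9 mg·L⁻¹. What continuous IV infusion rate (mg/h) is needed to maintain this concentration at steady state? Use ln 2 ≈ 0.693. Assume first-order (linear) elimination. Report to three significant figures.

k = 0.693/44 = 0.01575 h⁻¹, so CL = k·Vd = 0.01575 × 220.0 = 3.465 L/h
Infusion rate = CL × Css = 3.465 × 9.9 = 34.30 mg/h

34.3 mg/h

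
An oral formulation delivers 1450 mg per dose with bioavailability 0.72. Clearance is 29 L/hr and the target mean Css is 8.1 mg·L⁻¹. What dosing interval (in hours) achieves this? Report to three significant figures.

4.44 h

F·D/τ = CL·Css → τ = F·D / (CL·Css).
τ = 0.72 × 1450 / (29 × 8.1) = 4.444 h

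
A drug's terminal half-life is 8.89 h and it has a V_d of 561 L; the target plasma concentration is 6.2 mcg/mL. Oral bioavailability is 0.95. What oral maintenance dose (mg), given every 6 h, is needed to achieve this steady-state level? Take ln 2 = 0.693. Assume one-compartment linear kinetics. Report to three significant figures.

1710 mg

k = 0.693/8.89 = 0.07795 h⁻¹, so CL = k·Vd = 0.07795 × 561.0 = 43.73 L/h
D = CL × Css × τ / F = 43.73 × 6.2 × 6 / 0.95 = 1712 mg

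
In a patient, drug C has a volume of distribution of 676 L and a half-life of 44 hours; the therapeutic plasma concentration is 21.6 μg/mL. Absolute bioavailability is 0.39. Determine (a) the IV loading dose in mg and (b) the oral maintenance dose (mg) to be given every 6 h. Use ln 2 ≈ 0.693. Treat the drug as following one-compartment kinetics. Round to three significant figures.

LD = Vd × C = 676.0 × 21.6 = 14600 mg
CL = 0.693 × Vd / t½ = 0.693 × 676.0 / 44 = 10.65 L/h
D = CL × Css × τ / F = 10.65 × 21.6 × 6 / 0.39 = 3539 mg

(a) 14600 mg; (b) 3540 mg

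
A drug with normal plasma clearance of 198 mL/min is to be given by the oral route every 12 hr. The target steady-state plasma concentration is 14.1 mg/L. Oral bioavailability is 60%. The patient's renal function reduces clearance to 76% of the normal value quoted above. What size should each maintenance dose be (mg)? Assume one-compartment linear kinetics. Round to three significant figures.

2550 mg

CL = 198 mL/min = 198 × 0.06 = 11.88 L/h
Patient clearance = 0.76 × 11.88 = 9.029 L/h
At steady state, dose per interval replaces the amount cleared in that interval: F·D/τ = CL·Css.
D = CL × Css × τ / F = 9.029 × 14.1 × 12 / 0.6 = 2546 mg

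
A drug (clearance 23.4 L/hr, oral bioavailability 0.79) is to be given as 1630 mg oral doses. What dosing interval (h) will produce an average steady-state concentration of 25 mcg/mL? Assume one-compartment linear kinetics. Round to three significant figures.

2.20 h

F·D/τ = CL·Css → τ = F·D / (CL·Css).
τ = 0.79 × 1630 / (23.4 × 25) = 2.201 h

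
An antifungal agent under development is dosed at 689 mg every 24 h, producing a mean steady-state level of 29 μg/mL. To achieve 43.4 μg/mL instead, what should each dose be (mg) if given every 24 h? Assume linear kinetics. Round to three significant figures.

1030 mg

For first-order elimination, Css ∝ F·D/(CL·τ); F and CL are unchanged, so Css ∝ D/τ.
D₂ = D₁ × (Css,target / Css,current) = 689 × 43.4/29 = 1031 mg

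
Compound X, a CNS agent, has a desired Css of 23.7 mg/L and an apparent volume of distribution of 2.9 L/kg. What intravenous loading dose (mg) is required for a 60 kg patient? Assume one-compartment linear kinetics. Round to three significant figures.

4120 mg

Total Vd = 2.9 × 60 = 174.0 L
The loading dose fills Vd to the target concentration.
LD = Vd × C = 174.0 × 23.70 = 4124 mg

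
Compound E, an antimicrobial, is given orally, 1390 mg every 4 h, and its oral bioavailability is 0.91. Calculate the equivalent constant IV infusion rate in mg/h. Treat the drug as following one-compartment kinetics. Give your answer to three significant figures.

Equivalent systemic input: infusion rate = F·D/τ.
Rate = 0.91 × 1390 / 4 = 316.2 mg/h

316 mg/h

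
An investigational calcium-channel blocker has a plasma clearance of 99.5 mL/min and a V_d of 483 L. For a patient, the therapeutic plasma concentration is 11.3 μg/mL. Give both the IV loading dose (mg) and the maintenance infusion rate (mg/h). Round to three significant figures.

(a) 5460 mg; (b) 67.5 mg/h

Loading: fill Vd to C_target → 483.0 L × 11.3 mg/L = 5458 mg
Convert clearance: 99.5 mL/min × 60 min/h ÷ 1000 mL/L = 5.970 L/h
Maintenance: replace elimination → rate = CL × Css = 5.970 × 11.3 = 67.46 mg/h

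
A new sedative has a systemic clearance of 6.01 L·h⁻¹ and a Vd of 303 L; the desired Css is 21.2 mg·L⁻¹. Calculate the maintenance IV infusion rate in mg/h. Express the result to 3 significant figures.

Vd does not affect the maintenance rate; only clearance governs steady-state input.
Infusion rate = CL · Css = 6.010 L/h × 21.2 mg/L = 127.4 mg/h

127 mg/h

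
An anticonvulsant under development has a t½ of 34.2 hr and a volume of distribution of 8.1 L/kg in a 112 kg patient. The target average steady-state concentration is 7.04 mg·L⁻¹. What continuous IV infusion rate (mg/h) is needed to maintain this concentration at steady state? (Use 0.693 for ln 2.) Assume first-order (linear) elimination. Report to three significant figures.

Vd(total) = 112 kg × 8.1 L/kg = 907.2 L
CL = ln 2 · Vd / t½ = 0.693 × 907.2 / 34.2 = 18.38 L/h
Infusion rate = CL × Css = 18.38 × 7.04 = 129.4 mg/h

129 mg/h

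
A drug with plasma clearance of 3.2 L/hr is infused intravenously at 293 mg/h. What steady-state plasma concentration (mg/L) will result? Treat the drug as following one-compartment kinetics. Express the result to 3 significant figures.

Css = rate / CL = 293 / 3.200 = 91.56 mg/L

91.6 mg/L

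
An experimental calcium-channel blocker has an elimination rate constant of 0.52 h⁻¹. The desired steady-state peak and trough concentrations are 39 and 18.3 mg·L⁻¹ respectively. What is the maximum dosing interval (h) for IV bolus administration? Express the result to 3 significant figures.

1.46 h

Between IV bolus doses, concentration decays as C = C₀·e^(−kτ), so C_peak/C_trough = e^(kτ).
τ_max = ln(C_peak/C_trough) / k = ln(39/18.3) / 0.5200 = 0.7567 / 0.5200 = 1.455 h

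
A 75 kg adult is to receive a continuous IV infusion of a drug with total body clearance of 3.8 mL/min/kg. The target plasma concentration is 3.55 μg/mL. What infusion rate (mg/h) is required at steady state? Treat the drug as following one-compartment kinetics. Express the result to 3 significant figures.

CL = 3.8 mL/min/kg × 75 kg = 285.0 mL/min = 285.0 × 60/1000 = 17.10 L/h
R₀ = 17.10 × 3.55 = 60.71 mg/h

60.7 mg/h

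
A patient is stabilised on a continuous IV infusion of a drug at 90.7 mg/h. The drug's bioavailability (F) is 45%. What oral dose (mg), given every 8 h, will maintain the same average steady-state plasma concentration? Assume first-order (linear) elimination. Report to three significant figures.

To maintain the same Css, the systemic dosing rate must be unchanged: F·D/τ = infusion rate.
D = rate × τ / F = 90.7 × 8 / 0.45 = 1612 mg

1610 mg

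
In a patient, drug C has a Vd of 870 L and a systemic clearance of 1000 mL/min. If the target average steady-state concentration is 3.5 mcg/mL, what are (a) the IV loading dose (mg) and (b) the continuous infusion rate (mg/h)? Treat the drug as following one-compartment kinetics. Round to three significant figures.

(a) 3050 mg; (b) 210 mg/h

Loading dose = Vd × C = 870.0 × 3.5 = 3045 mg
CL = 1000 mL/min = 1000 × 0.06 = 60.00 L/h
Maintenance: replace elimination → rate = CL × Css = 60.00 × 3.5 = 210.0 mg/h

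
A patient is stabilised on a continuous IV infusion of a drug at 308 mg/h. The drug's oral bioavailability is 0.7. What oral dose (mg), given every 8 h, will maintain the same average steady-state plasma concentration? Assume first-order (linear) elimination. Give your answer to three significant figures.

3520 mg

To maintain the same Css, the systemic dosing rate must be unchanged: F·D/τ = infusion rate.
D = rate × τ / F = 308 × 8 / 0.7 = 3520 mg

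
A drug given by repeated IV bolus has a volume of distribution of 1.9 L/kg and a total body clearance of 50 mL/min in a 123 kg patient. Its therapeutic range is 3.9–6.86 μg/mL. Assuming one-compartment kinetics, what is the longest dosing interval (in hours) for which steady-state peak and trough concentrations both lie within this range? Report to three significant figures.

44.0 h

Vd(total) = 123 kg × 1.9 L/kg = 233.7 L
CL = 50 mL/min × 60/1000 = 3.000 L/h
k = CL / Vd = 3.000 / 233.7 = 0.01284 h⁻¹
Between IV bolus doses, concentration decays as C = C₀·e^(−kτ), so C_peak/C_trough = e^(kτ).
τ_max = ln(C_peak/C_trough) / k = ln(6.86/3.9) / 0.01284 = 0.5647 / 0.01284 = 43.98 h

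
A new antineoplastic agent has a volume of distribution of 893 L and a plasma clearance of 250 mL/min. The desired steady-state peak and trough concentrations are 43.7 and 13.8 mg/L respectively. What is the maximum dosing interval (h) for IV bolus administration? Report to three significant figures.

68.6 h

CL = 250 mL/min = 250 × 0.06 = 15.00 L/h
k = CL / Vd = 15.00 / 893.0 = 0.01680 h⁻¹
Between IV bolus doses, concentration decays as C = C₀·e^(−kτ), so C_peak/C_trough = e^(kτ).
τ_max = ln(C_peak/C_trough) / k = ln(43.7/13.8) / 0.01680 = 1.153 / 0.01680 = 68.63 h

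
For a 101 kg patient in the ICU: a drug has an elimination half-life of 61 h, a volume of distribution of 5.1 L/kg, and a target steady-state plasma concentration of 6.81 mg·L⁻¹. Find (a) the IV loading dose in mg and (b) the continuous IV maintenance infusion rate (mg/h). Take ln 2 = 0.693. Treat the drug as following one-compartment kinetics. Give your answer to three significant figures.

(a) 3510 mg; (b) 39.9 mg/h

Vd = 5.1 L/kg × 101 kg = 515.1 L
LD = Vd × C = 515.1 × 6.81 = 3508 mg
CL = 0.693 × Vd / t½ = 0.693 × 515.1 / 61 = 5.852 L/h
Infusion rate = CL × Css = 5.852 × 6.81 = 39.85 mg/h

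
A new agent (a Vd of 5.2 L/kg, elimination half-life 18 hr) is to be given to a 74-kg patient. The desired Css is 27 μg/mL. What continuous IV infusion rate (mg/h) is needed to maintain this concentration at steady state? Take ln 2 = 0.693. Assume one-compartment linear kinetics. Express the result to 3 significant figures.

Total Vd = 5.2 × 74 = 384.8 L
k = 0.693/18 = 0.03850 h⁻¹, so CL = k·Vd = 0.03850 × 384.8 = 14.81 L/h
Infusion rate = CL × Css = 14.81 × 27 = 399.9 mg/h

400 mg/h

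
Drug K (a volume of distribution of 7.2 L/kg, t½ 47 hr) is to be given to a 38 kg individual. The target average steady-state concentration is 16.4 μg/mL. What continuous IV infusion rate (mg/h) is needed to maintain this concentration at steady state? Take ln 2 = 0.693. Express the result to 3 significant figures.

Total Vd = 7.2 × 38 = 273.6 L
CL = 0.693 × Vd / t½ = 0.693 × 273.6 / 47 = 4.034 L/h
Infusion rate = CL × Css = 4.034 × 16.4 = 66.16 mg/h

66.2 mg/h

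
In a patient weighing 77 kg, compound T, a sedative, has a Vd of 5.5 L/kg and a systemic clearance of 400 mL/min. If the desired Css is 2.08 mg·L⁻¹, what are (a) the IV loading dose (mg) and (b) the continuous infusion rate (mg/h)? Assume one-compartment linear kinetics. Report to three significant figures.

(a) 881 mg; (b) 49.9 mg/h

Total Vd = 5.5 × 77 = 423.5 L
LD = Vd · C_target = 423.5 × 2.08 = 880.9 mg
Convert clearance: 400 mL/min × 60 min/h ÷ 1000 mL/L = 24.00 L/h
Infusion rate = 24.00 L/h × 2.08 mg/L = 49.92 mg/h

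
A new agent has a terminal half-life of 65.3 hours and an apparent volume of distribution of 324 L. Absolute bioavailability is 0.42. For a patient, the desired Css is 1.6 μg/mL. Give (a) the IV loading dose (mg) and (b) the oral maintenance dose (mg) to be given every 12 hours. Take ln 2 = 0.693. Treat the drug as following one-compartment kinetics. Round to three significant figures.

(a) 518 mg; (b) 157 mg

LD = Vd × C = 324.0 × 1.6 = 518.4 mg
CL = 0.693 × Vd / t½ = 0.693 × 324.0 / 65.3 = 3.438 L/h
D = CL × Css × τ / F = 3.438 × 1.6 × 12 / 0.42 = 157.2 mg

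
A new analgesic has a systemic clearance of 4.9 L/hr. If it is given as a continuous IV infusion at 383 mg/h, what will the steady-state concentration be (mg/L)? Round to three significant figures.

78.2 mg/L

Css = rate / CL = 383 / 4.900 = 78.16 mg/L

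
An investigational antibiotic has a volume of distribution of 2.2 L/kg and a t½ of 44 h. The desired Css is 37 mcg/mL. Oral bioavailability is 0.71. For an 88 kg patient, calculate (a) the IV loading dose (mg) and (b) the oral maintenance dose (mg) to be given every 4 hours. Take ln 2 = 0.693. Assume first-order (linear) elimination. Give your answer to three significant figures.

(a) 7160 mg; (b) 636 mg

Total Vd = 2.2 × 88 = 193.6 L
LD = Vd × C = 193.6 × 37 = 7163 mg
CL = 0.693 × Vd / t½ = 0.693 × 193.6 / 44 = 3.049 L/h
D = CL × Css × τ / F = 3.049 × 37 × 4 / 0.71 = 635.6 mg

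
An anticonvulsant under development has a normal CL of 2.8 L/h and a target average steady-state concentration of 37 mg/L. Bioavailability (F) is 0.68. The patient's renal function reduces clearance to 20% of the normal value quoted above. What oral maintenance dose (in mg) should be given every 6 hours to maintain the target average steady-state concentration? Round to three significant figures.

183 mg

Patient clearance = 0.2 × 2.800 = 0.5600 L/h
At steady state, dose per interval replaces the amount cleared in that interval: F·D/τ = CL·Css.
D = CL × Css × τ / F = 0.5600 × 37 × 6 / 0.68 = 182.8 mg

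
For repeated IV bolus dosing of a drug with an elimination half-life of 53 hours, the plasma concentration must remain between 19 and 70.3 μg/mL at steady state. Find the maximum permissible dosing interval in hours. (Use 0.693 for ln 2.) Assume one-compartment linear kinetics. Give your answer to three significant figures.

k = 0.693 / t½ = 0.693 / 53 = 0.01308 h⁻¹
Between IV bolus doses, concentration decays as C = C₀·e^(−kτ), so C_peak/C_trough = e^(kτ).
τ_max = ln(C_peak/C_trough) / k = ln(70.3/19) / 0.01308 = 1.308 / 0.01308 = 100.0 h

100 h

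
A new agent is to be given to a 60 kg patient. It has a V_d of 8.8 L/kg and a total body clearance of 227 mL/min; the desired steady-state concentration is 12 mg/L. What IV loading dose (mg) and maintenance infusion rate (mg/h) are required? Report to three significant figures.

Total Vd = 8.8 × 60 = 528.0 L
Loading: fill Vd to C_target → 528.0 L × 12 mg/L = 6336 mg
CL = 227 mL/min × 60/1000 = 13.62 L/h
Infusion rate = 13.62 L/h × 12 mg/L = 163.4 mg/h

(a) 6340 mg; (b) 163 mg/h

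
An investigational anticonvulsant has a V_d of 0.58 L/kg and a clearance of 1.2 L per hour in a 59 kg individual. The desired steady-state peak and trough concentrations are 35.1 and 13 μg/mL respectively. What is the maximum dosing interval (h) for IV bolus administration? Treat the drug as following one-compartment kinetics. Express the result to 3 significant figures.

Total Vd = 0.58 × 59 = 34.22 L
k = CL / Vd = 1.200 / 34.22 = 0.03507 h⁻¹
Between IV bolus doses, concentration decays as C = C₀·e^(−kτ), so C_peak/C_trough = e^(kτ).
τ_max = ln(C_peak/C_trough) / k = ln(35.1/13) / 0.03507 = 0.9933 / 0.03507 = 28.32 h

28.3 h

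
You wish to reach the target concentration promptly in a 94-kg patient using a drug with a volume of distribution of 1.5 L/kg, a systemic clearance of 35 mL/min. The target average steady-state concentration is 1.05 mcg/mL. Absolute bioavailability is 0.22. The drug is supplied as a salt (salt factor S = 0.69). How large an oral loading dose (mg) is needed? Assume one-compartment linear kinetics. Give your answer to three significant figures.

Vd(total) = 94 kg × 1.5 L/kg = 141.0 L
The loading dose fills Vd to the target concentration; clearance is irrelevant here.
LD = Vd × C / F / S = 141.0 × 1.050 / 0.22 / 0.69 = 975.3 mg

975 mg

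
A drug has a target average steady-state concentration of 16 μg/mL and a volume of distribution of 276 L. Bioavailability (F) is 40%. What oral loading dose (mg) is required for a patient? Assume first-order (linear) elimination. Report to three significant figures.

11000 mg

The loading dose fills Vd to the target concentration.
LD = Vd × C / F = 276.0 × 16.00 / 0.4 = 11040 mg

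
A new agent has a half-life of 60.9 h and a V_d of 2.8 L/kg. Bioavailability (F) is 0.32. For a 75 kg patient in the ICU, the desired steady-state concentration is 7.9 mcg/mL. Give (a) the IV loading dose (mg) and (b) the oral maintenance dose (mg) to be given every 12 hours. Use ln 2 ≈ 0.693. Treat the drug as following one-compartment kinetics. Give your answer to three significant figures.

Vd(total) = 75 kg × 2.8 L/kg = 210.0 L
LD = Vd × C = 210.0 × 7.9 = 1659 mg
CL = 0.693 × Vd / t½ = 0.693 × 210.0 / 60.9 = 2.390 L/h
D = CL × Css × τ / F = 2.390 × 7.9 × 12 / 0.32 = 708.0 mg

(a) 1660 mg; (b) 708 mg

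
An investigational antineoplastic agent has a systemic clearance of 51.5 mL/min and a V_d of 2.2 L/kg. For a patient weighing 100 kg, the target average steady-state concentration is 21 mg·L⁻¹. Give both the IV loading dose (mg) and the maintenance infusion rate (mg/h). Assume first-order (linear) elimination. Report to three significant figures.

(a) 4620 mg; (b) 64.9 mg/h

Vd = 2.2 L/kg × 100 kg = 220.0 L
Loading dose = Vd × C = 220.0 × 21 = 4620 mg
CL = 51.5 mL/min = 51.5 × 0.06 = 3.090 L/h
Infusion rate = 3.090 L/h × 21 mg/L = 64.89 mg/h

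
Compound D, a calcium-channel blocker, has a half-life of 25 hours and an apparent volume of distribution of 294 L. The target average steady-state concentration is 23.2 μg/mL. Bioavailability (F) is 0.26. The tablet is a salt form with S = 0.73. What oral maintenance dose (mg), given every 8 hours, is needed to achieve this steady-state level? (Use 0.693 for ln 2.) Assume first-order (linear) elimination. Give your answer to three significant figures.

7970 mg

CL = ln 2 · Vd / t½ = 0.693 × 294.0 / 25 = 8.150 L/h
D = CL × Css × τ / F / S = 8.150 × 23.2 × 8 / 0.26 / 0.73 = 7970 mg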